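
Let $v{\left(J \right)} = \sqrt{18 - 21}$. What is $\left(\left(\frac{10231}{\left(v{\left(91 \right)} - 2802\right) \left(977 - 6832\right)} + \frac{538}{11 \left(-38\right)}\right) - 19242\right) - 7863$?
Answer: $- \frac{6677517424497488}{246345711535} + \frac{787 i \sqrt{3}}{3536062845} \approx -27106.0 + 3.8549 \cdot 10^{-7} i$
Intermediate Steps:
$v{\left(J \right)} = i \sqrt{3}$ ($v{\left(J \right)} = \sqrt{-3} = i \sqrt{3}$)
$\left(\left(\frac{10231}{\left(v{\left(91 \right)} - 2802\right) \left(977 - 6832\right)} + \frac{538}{11 \left(-38\right)}\right) - 19242\right) - 7863 = \left(\left(\frac{10231}{\left(i \sqrt{3} - 2802\right) \left(977 - 6832\right)} + \frac{538}{11 \left(-38\right)}\right) - 19242\right) - 7863 = \left(\left(\frac{10231}{\left(-2802 + i \sqrt{3}\right) \left(-5855\right)} + \frac{538}{-418}\right) - 19242\right) - 7863 = \left(\left(\frac{10231}{16405710 - 5855 i \sqrt{3}} + 538 \left(- \frac{1}{418}\right)\right) - 19242\right) - 7863 = \left(\left(\frac{10231}{16405710 - 5855 i \sqrt{3}} - \frac{269}{209}\right) - 19242\right) - 7863 = \left(\left(- \frac{269}{209} + \frac{10231}{16405710 - 5855 i \sqrt{3}}\right) - 19242\right) - 7863 = \left(- \frac{4021847}{209} + \frac{10231}{16405710 - 5855 i \sqrt{3}}\right) - 7863 = - \frac{5665214}{209} + \frac{10231}{16405710 - 5855 i \sqrt{3}}$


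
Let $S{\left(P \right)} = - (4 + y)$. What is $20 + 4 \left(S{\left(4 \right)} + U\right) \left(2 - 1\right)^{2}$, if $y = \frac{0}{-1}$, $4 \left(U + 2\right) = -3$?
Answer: $-7$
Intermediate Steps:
$U = - \frac{11}{4}$ ($U = -2 + \frac{1}{4} \left(-3\right) = -2 - \frac{3}{4} = - \frac{11}{4} \approx -2.75$)
$y = 0$ ($y = 0 \left(-1\right) = 0$)
$S{\left(P \right)} = -4$ ($S{\left(P \right)} = - (4 + 0) = \left(-1\right) 4 = -4$)
$20 + 4 \left(S{\left(4 \right)} + U\right) \left(2 - 1\right)^{2} = 20 + 4 \left(-4 - \frac{11}{4}\right) \left(2 - 1\right)^{2} = 20 + 4 \left(- \frac{27}{4}\right) 1^{2} = 20 - 27 = -7$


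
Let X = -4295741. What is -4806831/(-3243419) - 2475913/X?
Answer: 28679324273318/13932887978479 ≈ 2.0584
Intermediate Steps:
-4806831/(-3243419) - 2475913/X = -4806831/(-3243419) - 2475913/(-4295741) = -4806831*(-1/3243419) - 2475913*(-1/4295741) = 4806831/3243419 + 2475913/4295741 = 28679324273318/13932887978479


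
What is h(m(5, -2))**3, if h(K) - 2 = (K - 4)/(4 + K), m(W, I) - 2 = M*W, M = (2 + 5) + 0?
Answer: 1520875/68921 ≈ 22.067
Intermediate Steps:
M = 7 (M = 7 + 0 = 7)
m(W, I) = 2 + 7*W
h(K) = 2 + (-4 + K)/(4 + K) (h(K) = 2 + (K - 4)/(4 + K) = 2 + (-4 + K)/(4 + K))
h(m(5, -2))**3 = ((4 + 3*(2 + 7*5))/(4 + (2 + 7*5)))**3 = ((4 + 3*(2 + 35))/(4 + (2 + 35)))**3 = ((4 + 3*37)/(4 + 37))**3 = ((4 + 111)/41)**3 = ((1/41)*115)**3 = (115/41)**3 = 1520875/68921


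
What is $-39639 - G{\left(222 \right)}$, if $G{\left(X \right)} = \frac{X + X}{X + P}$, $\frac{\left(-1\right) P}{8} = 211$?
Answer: $- \frac{29055165}{733} \approx -39639.0$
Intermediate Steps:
$P = -1688$ ($P = \left(-8\right) 211 = -1688$)
$G{\left(X \right)} = \frac{2 X}{-1688 + X}$ ($G{\left(X \right)} = \frac{X + X}{X - 1688} = \frac{2 X}{-1688 + X}$)
$-39639 - G{\left(222 \right)} = -39639 - 2 \cdot 222 \frac{1}{-1688 + 222} = -39639 - 2 \cdot 222 \frac{1}{-1466} = -39639 - 2 \cdot 222 \left(- \frac{1}{1466}\right) = -39639 - - \frac{222}{733} = -39639 + \frac{222}{733} = - \frac{29055165}{733}$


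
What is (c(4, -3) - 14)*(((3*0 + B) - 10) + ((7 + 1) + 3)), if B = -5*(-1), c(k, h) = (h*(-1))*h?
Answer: -138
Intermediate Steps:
c(k, h) = -h² (c(k, h) = (-h)*h = -h²)
B = 5
(c(4, -3) - 14)*(((3*0 + B) - 10) + ((7 + 1) + 3)) = (-1*(-3)² - 14)*(((3*0 + 5) - 10) + ((7 + 1) + 3)) = (-1*9 - 14)*(((0 + 5) - 10) + (8 + 3)) = (-9 - 14)*((5 - 10) + 11) = -23*(-5 + 11) = -23*6 = -138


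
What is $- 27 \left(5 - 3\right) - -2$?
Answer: $-52$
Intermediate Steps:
$- 27 \left(5 - 3\right) - -2 = - 27 \left(5 - 3\right) + 2 = \left(-27\right) 2 + 2 = -54 + 2 = -52$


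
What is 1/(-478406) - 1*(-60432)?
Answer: 28911031391/478406 ≈ 60432.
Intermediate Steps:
1/(-478406) - 1*(-60432) = -1/478406 + 60432 = 28911031391/478406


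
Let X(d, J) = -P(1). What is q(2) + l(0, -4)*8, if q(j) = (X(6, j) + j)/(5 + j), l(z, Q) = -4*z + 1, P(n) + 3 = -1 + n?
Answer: 61/7 ≈ 8.7143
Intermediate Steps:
P(n) = -4 + n (P(n) = -3 + (-1 + n) = -4 + n)
l(z, Q) = 1 - 4*z
X(d, J) = 3 (X(d, J) = -(-4 + 1) = -1*(-3) = 3)
q(j) = (3 + j)/(5 + j)
q(2) + l(0, -4)*8 = (3 + 2)/(5 + 2) + (1 - 4*0)*8 = 5/7 + (1 + 0)*8 = (1/7)*5 + 1*8 = 5/7 + 8 = 61/7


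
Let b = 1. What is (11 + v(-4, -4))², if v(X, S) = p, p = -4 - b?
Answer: 36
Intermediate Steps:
p = -5 (p = -4 - 1*1 = -4 - 1 = -5)
v(X, S) = -5
(11 + v(-4, -4))² = (11 - 5)² = 6² = 36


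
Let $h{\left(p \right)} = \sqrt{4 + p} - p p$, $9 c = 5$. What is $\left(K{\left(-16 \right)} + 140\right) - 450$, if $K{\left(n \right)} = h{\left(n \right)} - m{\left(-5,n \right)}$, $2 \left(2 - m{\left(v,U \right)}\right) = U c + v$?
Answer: $- \frac{10349}{18} + 2 i \sqrt{3} \approx -574.94 + 3.4641 i$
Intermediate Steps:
$c = \frac{5}{9}$ ($c = \frac{1}{9} \cdot 5 = \frac{5}{9} \approx 0.55556$)
$m{\left(v,U \right)} = 2 - \frac{5 U}{18} - \frac{v}{2}$ ($m{\left(v,U \right)} = 2 - \frac{U \frac{5}{9} + v}{2} = 2 - \frac{\frac{5 U}{9} + v}{2} = 2 - \frac{v + \frac{5 U}{9}}{2} = 2 - \left(\frac{v}{2} + \frac{5 U}{18}\right) = 2 - \frac{5 U}{18} - \frac{v}{2}$)
$h{\left(p \right)} = \sqrt{4 + p} - p^{2}$
$K{\left(n \right)} = - \frac{9}{2} + \sqrt{4 + n} - n^{2} + \frac{5 n}{18}$ ($K{\left(n \right)} = \left(\sqrt{4 + n} - n^{2}\right) - \left(2 - \frac{5 n}{18} - - \frac{5}{2}\right) = \left(\sqrt{4 + n} - n^{2}\right) - \left(2 - \frac{5 n}{18} + \frac{5}{2}\right) = \left(\sqrt{4 + n} - n^{2}\right) - \left(\frac{9}{2} - \frac{5 n}{18}\right) = \left(\sqrt{4 + n} - n^{2}\right) + \left(- \frac{9}{2} + \frac{5 n}{18}\right) = - \frac{9}{2} + \sqrt{4 + n} - n^{2} + \frac{5 n}{18}$)
$\left(K{\left(-16 \right)} + 140\right) - 450 = \left(\left(- \frac{9}{2} + \sqrt{4 - 16} - \left(-16\right)^{2} + \frac{5}{18} \left(-16\right)\right) + 140\right) - 450 = \left(\left(- \frac{9}{2} + \sqrt{-12} - 256 - \frac{40}{9}\right) + 140\right) - 450 = \left(\left(- \frac{9}{2} + 2 i \sqrt{3} - 256 - \frac{40}{9}\right) + 140\right) - 450 = \left(\left(- \frac{4769}{18} + 2 i \sqrt{3}\right) + 140\right) - 450 = \left(- \frac{2249}{18} + 2 i \sqrt{3}\right) - 450 = - \frac{10349}{18} + 2 i \sqrt{3}$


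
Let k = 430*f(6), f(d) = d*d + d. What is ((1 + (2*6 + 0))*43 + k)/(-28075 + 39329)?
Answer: 18619/11254 ≈ 1.6544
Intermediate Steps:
f(d) = d + d² (f(d) = d² + d = d + d²)
k = 18060 (k = 430*(6*(1 + 6)) = 430*(6*7) = 430*42 = 18060)
((1 + (2*6 + 0))*43 + k)/(-28075 + 39329) = ((1 + (2*6 + 0))*43 + 18060)/(-28075 + 39329) = ((1 + (12 + 0))*43 + 18060)/11254 = ((1 + 12)*43 + 18060)*(1/11254) = (13*43 + 18060)*(1/11254) = (559 + 18060)*(1/11254) = 18619*(1/11254) = 18619/11254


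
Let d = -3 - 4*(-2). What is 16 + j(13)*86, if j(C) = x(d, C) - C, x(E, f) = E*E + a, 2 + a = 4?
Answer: 1220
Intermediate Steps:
a = 2 (a = -2 + 4 = 2)
d = 5 (d = -3 - 1*(-8) = -3 + 8 = 5)
x(E, f) = 2 + E**2 (x(E, f) = E*E + 2 = E**2 + 2 = 2 + E**2)
j(C) = 27 - C (j(C) = (2 + 5**2) - C = (2 + 25) - C = 27 - C)
16 + j(13)*86 = 16 + (27 - 1*13)*86 = 16 + (27 - 13)*86 = 16 + 14*86 = 16 + 1204 = 1220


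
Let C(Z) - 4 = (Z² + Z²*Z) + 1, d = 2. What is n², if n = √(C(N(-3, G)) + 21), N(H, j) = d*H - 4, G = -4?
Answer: -874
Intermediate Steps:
N(H, j) = -4 + 2*H (N(H, j) = 2*H - 4 = -4 + 2*H)
C(Z) = 5 + Z² + Z³ (C(Z) = 4 + ((Z² + Z²*Z) + 1) = 4 + ((Z² + Z³) + 1) = 4 + (1 + Z² + Z³) = 5 + Z² + Z³)
n = I*√874 (n = √((5 + (-4 + 2*(-3))² + (-4 + 2*(-3))³) + 21) = √((5 + (-4 - 6)² + (-4 - 6)³) + 21) = √((5 + (-10)² + (-10)³) + 21) = √((5 + 100 - 1000) + 21) = √(-895 + 21) = √(-874) = I*√874 ≈ 29.563*I)
n² = (I*√874)² = -874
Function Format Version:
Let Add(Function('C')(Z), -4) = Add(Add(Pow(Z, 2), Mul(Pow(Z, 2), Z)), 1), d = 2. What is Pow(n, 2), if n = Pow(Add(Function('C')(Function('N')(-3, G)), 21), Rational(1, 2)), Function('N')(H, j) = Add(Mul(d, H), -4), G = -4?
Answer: -874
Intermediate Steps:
Function('N')(H, j) = Add(-4, Mul(2, H)) (Function('N')(H, j) = Add(Mul(2, H), -4) = Add(-4, Mul(2, H)))
Function('C')(Z) = Add(5, Pow(Z, 2), Pow(Z, 3)) (Function('C')(Z) = Add(4, Add(Add(Pow(Z, 2), Mul(Pow(Z, 2), Z)), 1)) = Add(4, Add(Add(Pow(Z, 2), Pow(Z, 3)), 1)) = Add(4, Add(1, Pow(Z, 2), Pow(Z, 3))) = Add(5, Pow(Z, 2), Pow(Z, 3)))
n = Mul(I, Pow(874, Rational(1, 2))) (n = Pow(Add(Add(5, Pow(Add(-4, Mul(2, -3)), 2), Pow(Add(-4, Mul(2, -3)), 3)), 21), Rational(1, 2)) = Pow(Add(Add(5, Pow(Add(-4, -6), 2), Pow(Add(-4, -6), 3)), 21), Rational(1, 2)) = Pow(Add(Add(5, Pow(-10, 2), Pow(-10, 3)), 21), Rational(1, 2)) = Pow(Add(Add(5, 100, -1000), 21), Rational(1, 2)) = Pow(Add(-895, 21), Rational(1, 2)) = Pow(-874, Rational(1, 2)) = Mul(I, Pow(874, Rational(1, 2))) ≈ Mul(29.563, I))
Pow(n, 2) = Pow(Mul(I, Pow(874, Rational(1, 2))), 2) = -874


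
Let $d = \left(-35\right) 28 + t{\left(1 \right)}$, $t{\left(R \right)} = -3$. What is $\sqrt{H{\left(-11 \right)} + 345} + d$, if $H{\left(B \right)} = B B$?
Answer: $-983 + \sqrt{466} \approx -961.41$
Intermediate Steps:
$H{\left(B \right)} = B^{2}$
$d = -983$ ($d = \left(-35\right) 28 - 3 = -980 - 3 = -983$)
$\sqrt{H{\left(-11 \right)} + 345} + d = \sqrt{\left(-11\right)^{2} + 345} - 983 = \sqrt{121 + 345} - 983 = \sqrt{466} - 983 = -983 + \sqrt{466}$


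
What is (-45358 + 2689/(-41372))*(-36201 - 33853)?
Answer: 65730052229355/20686 ≈ 3.1775e+9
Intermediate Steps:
(-45358 + 2689/(-41372))*(-36201 - 33853) = (-45358 + 2689*(-1/41372))*(-70054) = (-45358 - 2689/41372)*(-70054) = -1876553865/41372*(-70054) = 65730052229355/20686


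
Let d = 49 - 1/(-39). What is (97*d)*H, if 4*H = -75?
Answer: -1159150/13 ≈ -89165.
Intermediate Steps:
H = -75/4 (H = (1/4)*(-75) = -75/4 ≈ -18.750)
d = 1912/39 (d = 49 - 1*(-1/39) = 49 + 1/39 = 1912/39 ≈ 49.026)
(97*d)*H = (97*(1912/39))*(-75/4) = (185464/39)*(-75/4) = -1159150/13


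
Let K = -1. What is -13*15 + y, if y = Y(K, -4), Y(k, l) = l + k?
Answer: -200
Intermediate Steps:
Y(k, l) = k + l
y = -5 (y = -1 - 4 = -5)
-13*15 + y = -13*15 - 5 = -195 - 5 = -200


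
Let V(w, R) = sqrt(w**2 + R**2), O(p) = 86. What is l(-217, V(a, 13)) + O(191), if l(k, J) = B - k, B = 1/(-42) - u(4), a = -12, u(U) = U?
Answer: 12557/42 ≈ 298.98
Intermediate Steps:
V(w, R) = sqrt(R**2 + w**2)
B = -169/42 (B = 1/(-42) - 1*4 = -1/42 - 4 = -169/42 ≈ -4.0238)
l(k, J) = -169/42 - k
l(-217, V(a, 13)) + O(191) = (-169/42 - 1*(-217)) + 86 = (-169/42 + 217) + 86 = 8945/42 + 86 = 12557/42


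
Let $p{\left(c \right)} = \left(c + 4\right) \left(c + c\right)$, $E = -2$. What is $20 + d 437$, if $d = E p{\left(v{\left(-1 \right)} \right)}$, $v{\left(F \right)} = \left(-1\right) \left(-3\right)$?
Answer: $-36688$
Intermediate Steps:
$v{\left(F \right)} = 3$
$p{\left(c \right)} = 2 c \left(4 + c\right)$ ($p{\left(c \right)} = \left(4 + c\right) 2 c = 2 c \left(4 + c\right)$)
$d = -84$ ($d = - 2 \cdot 2 \cdot 3 \left(4 + 3\right) = - 2 \cdot 2 \cdot 3 \cdot 7 = \left(-2\right) 42 = -84$)
$20 + d 437 = 20 - 36708 = -36688$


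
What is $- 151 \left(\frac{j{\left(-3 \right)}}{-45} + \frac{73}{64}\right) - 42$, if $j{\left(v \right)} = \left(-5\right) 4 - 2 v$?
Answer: $- \frac{752291}{2880} \approx -261.21$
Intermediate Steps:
$j{\left(v \right)} = -20 - 2 v$
$- 151 \left(\frac{j{\left(-3 \right)}}{-45} + \frac{73}{64}\right) - 42 = - 151 \left(\frac{-20 - -6}{-45} + \frac{73}{64}\right) - 42 = - 151 \left(\left(-20 + 6\right) \left(- \frac{1}{45}\right) + 73 \cdot \frac{1}{64}\right) - 42 = - 151 \left(\left(-14\right) \left(- \frac{1}{45}\right) + \frac{73}{64}\right) - 42 = - 151 \left(\frac{14}{45} + \frac{73}{64}\right) - 42 = \left(-151\right) \frac{4181}{2880} - 42 = - \frac{631331}{2880} - 42 = - \frac{752291}{2880}$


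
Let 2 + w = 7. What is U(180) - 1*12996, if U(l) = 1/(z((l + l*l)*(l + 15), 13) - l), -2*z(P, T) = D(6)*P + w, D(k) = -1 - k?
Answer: -577949469658/44471335 ≈ -12996.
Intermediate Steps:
w = 5 (w = -2 + 7 = 5)
z(P, T) = -5/2 + 7*P/2 (z(P, T) = -((-1 - 1*6)*P + 5)/2 = -((-1 - 6)*P + 5)/2 = -(-7*P + 5)/2 = -(5 - 7*P)/2 = -5/2 + 7*P/2)
U(l) = 1/(-5/2 - l + 7*(15 + l)*(l + l²)/2) (U(l) = 1/((-5/2 + 7*((l + l*l)*(l + 15))/2) - l) = 1/((-5/2 + 7*((l + l²)*(15 + l))/2) - l) = 1/((-5/2 + 7*((15 + l)*(l + l²))/2) - l) = 1/((-5/2 + 7*(15 + l)*(l + l²)/2) - l) = 1/(-5/2 - l + 7*(15 + l)*(l + l²)/2))
U(180) - 1*12996 = 2/(-5 + 7*180³ + 103*180 + 112*180²) - 1*12996 = 2/(-5 + 7*5832000 + 18540 + 112*32400) - 12996 = 2/(-5 + 40824000 + 18540 + 3628800) - 12996 = 2/44471335 - 12996 = -577949469658/44471335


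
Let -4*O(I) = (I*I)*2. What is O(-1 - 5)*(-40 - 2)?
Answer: 756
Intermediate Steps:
O(I) = -I**2/2 (O(I) = -I*I*2/4 = -I**2*2/4 = -I**2/2)
O(-1 - 5)*(-40 - 2) = (-(-1 - 5)**2/2)*(-40 - 2) = -1/2*(-6)**2*(-42) = -1/2*36*(-42) = -18*(-42) = 756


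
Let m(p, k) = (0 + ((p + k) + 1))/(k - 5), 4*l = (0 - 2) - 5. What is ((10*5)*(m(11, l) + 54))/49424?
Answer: 35425/667224 ≈ 0.053093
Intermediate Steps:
l = -7/4 (l = ((0 - 2) - 5)/4 = (-2 - 5)/4 = (¼)*(-7) = -7/4 ≈ -1.7500)
m(p, k) = (1 + k + p)/(-5 + k) (m(p, k) = (0 + ((k + p) + 1))/(-5 + k) = (0 + (1 + k + p))/(-5 + k) = (1 + k + p)/(-5 + k))
((10*5)*(m(11, l) + 54))/49424 = ((10*5)*((1 - 7/4 + 11)/(-5 - 7/4) + 54))/49424 = (50*((41/4)/(-27/4) + 54))*(1/49424) = (50*(-4/27*41/4 + 54))*(1/49424) = (50*(-41/27 + 54))*(1/49424) = (50*(1417/27))*(1/49424) = (70850/27)*(1/49424) = 35425/667224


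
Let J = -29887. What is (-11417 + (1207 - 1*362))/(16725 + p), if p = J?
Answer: 5286/6581 ≈ 0.80322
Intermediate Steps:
p = -29887
(-11417 + (1207 - 1*362))/(16725 + p) = (-11417 + (1207 - 1*362))/(16725 - 29887) = (-11417 + (1207 - 362))/(-13162) = (-11417 + 845)*(-1/13162) = -10572*(-1/13162) = 5286/6581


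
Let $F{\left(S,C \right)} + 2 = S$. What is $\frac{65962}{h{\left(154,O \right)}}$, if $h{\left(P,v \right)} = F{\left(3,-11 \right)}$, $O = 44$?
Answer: $65962$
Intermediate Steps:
$F{\left(S,C \right)} = -2 + S$
$h{\left(P,v \right)} = 1$ ($h{\left(P,v \right)} = -2 + 3 = 1$)
$\frac{65962}{h{\left(154,O \right)}} = \frac{65962}{1} = 65962 \cdot 1 = 65962$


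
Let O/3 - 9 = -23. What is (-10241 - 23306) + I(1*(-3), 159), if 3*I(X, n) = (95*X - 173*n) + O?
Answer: -42825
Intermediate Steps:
O = -42 (O = 27 + 3*(-23) = 27 - 69 = -42)
I(X, n) = -14 - 173*n/3 + 95*X/3 (I(X, n) = ((95*X - 173*n) - 42)/3 = ((-173*n + 95*X) - 42)/3 = (-42 - 173*n + 95*X)/3 = -14 - 173*n/3 + 95*X/3)
(-10241 - 23306) + I(1*(-3), 159) = (-10241 - 23306) + (-14 - 173/3*159 + 95*(1*(-3))/3) = -33547 + (-14 - 9169 + (95/3)*(-3)) = -33547 + (-14 - 9169 - 95) = -33547 - 9278 = -42825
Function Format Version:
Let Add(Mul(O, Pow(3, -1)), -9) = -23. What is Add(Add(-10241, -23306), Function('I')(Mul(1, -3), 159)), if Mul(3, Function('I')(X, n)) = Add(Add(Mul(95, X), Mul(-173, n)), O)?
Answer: -42825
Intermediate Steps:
O = -42 (O = Add(27, Mul(3, -23)) = Add(27, -69) = -42)
Function('I')(X, n) = Add(-14, Mul(Rational(-173, 3), n), Mul(Rational(95, 3), X)) (Function('I')(X, n) = Mul(Rational(1, 3), Add(Add(Mul(95, X), Mul(-173, n)), -42)) = Mul(Rational(1, 3), Add(Add(Mul(-173, n), Mul(95, X)), -42)) = Mul(Rational(1, 3), Add(-42, Mul(-173, n), Mul(95, X))) = Add(-14, Mul(Rational(-173, 3), n), Mul(Rational(95, 3), X)))
Add(Add(-10241, -23306), Function('I')(Mul(1, -3), 159)) = Add(Add(-10241, -23306), Add(-14, Mul(Rational(-173, 3), 159), Mul(Rational(95, 3), Mul(1, -3)))) = Add(-33547, Add(-14, -9169, Mul(Rational(95, 3), -3))) = Add(-33547, Add(-14, -9169, -95)) = Add(-33547, -9278) = -42825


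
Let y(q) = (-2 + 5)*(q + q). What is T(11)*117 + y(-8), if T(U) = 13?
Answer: 1473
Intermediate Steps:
y(q) = 6*q (y(q) = 3*(2*q) = 6*q)
T(11)*117 + y(-8) = 13*117 + 6*(-8) = 1521 - 48 = 1473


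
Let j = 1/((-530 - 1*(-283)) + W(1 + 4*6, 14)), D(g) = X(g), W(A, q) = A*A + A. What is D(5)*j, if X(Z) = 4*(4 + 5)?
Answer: 36/403 ≈ 0.089330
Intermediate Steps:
X(Z) = 36 (X(Z) = 4*9 = 36)
W(A, q) = A + A**2 (W(A, q) = A**2 + A = A + A**2)
D(g) = 36
j = 1/403 (j = 1/((-530 - 1*(-283)) + (1 + 4*6)*(1 + (1 + 4*6))) = 1/((-530 + 283) + (1 + 24)*(1 + (1 + 24))) = 1/(-247 + 25*(1 + 25)) = 1/(-247 + 25*26) = 1/(-247 + 650) = 1/403 ≈ 0.0024814)
D(5)*j = 36*(1/403) = 36/403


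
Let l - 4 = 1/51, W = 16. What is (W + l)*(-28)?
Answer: -28588/51 ≈ -560.55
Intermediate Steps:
l = 205/51 (l = 4 + 1/51 = 205/51 ≈ 4.0196)
(W + l)*(-28) = (16 + 205/51)*(-28) = (1021/51)*(-28) = -28588/51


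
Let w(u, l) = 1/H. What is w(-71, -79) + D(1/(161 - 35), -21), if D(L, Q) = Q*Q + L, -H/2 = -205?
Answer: 5695649/12915 ≈ 441.01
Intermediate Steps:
H = 410 (H = -2*(-205) = 410)
D(L, Q) = L + Q² (D(L, Q) = Q² + L = L + Q²)
w(u, l) = 1/410
w(-71, -79) + D(1/(161 - 35), -21) = 1/410 + (1/(161 - 35) + (-21)²) = 1/410 + (1/126 + 441) = 1/410 + 55567/126 = 5695649/12915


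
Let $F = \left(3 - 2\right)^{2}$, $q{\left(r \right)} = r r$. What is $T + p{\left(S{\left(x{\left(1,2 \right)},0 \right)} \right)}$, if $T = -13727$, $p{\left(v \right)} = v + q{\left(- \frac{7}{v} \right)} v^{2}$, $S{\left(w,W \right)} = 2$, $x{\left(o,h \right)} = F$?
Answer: $-13676$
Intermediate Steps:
$q{\left(r \right)} = r^{2}$
$F = 1$ ($F = 1^{2} = 1$)
$x{\left(o,h \right)} = 1$
$p{\left(v \right)} = 49 + v$ ($p{\left(v \right)} = v + \left(- \frac{7}{v}\right)^{2} v^{2} = v + \frac{49}{v^{2}} v^{2} = v + 49 = 49 + v$)
$T + p{\left(S{\left(x{\left(1,2 \right)},0 \right)} \right)} = -13727 + \left(49 + 2\right) = -13727 + 51 = -13676$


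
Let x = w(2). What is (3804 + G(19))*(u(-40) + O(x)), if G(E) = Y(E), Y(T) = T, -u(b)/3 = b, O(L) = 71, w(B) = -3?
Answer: 730193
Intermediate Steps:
x = -3
u(b) = -3*b
G(E) = E
(3804 + G(19))*(u(-40) + O(x)) = (3804 + 19)*(-3*(-40) + 71) = 3823*(120 + 71) = 3823*191 = 730193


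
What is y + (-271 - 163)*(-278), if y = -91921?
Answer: 28731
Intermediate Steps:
y + (-271 - 163)*(-278) = -91921 + (-271 - 163)*(-278) = -91921 - 434*(-278) = -91921 + 120652 = 28731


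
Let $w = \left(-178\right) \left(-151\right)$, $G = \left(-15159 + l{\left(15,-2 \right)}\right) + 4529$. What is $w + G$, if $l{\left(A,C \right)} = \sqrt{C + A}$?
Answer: $16248 + \sqrt{13} \approx 16252.0$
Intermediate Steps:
$l{\left(A,C \right)} = \sqrt{A + C}$
$G = -10630 + \sqrt{13}$ ($G = \left(-15159 + \sqrt{15 - 2}\right) + 4529 = \left(-15159 + \sqrt{13}\right) + 4529 = -10630 + \sqrt{13} \approx -10626.0$)
$w = 26878$
$w + G = 26878 - \left(10630 - \sqrt{13}\right) = 16248 + \sqrt{13}$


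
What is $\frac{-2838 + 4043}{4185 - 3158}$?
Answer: $\frac{1205}{1027} \approx 1.1733$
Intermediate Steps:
$\frac{-2838 + 4043}{4185 - 3158} = \frac{1205}{1027}$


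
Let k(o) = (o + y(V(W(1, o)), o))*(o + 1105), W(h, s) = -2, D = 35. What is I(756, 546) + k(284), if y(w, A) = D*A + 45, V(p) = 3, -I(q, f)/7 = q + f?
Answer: 14254527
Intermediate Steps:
I(q, f) = -7*f - 7*q (I(q, f) = -7*(q + f) = -7*(f + q) = -7*f - 7*q)
y(w, A) = 45 + 35*A (y(w, A) = 35*A + 45 = 45 + 35*A)
k(o) = (45 + 36*o)*(1105 + o) (k(o) = (o + (45 + 35*o))*(o + 1105) = (45 + 36*o)*(1105 + o))
I(756, 546) + k(284) = (-7*546 - 7*756) + (49725 + 36*284² + 39825*284) = (-3822 - 5292) + (49725 + 36*80656 + 11310300) = -9114 + (49725 + 2903616 + 11310300) = -9114 + 14263641 = 14254527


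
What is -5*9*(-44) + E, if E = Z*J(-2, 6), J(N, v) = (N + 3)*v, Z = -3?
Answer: 1962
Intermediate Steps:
J(N, v) = v*(3 + N) (J(N, v) = (3 + N)*v = v*(3 + N))
E = -18 (E = -18*(3 - 2) = -18 ≈ -18.000)
-5*9*(-44) + E = -5*9*(-44) - 18 = -45*(-44) - 18 = 1980 - 18 = 1962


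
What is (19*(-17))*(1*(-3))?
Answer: 969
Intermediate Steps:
(19*(-17))*(1*(-3)) = -323*(-3) = 969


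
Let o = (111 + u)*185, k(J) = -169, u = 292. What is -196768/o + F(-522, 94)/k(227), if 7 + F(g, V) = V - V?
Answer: -2517839/969215 ≈ -2.5978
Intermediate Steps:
o = 74555 (o = (111 + 292)*185 = 403*185 = 74555)
F(g, V) = -7 (F(g, V) = -7 + (V - V) = -7 + 0 = -7)
-196768/o + F(-522, 94)/k(227) = -196768/74555 - 7/(-169) = -196768*1/74555 - 7*(-1/169) = -15136/5735 + 7/169 = -2517839/969215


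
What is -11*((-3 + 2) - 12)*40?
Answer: 5720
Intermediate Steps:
-11*((-3 + 2) - 12)*40 = -11*(-1 - 12)*40 = -11*(-13)*40 = 143*40 = 5720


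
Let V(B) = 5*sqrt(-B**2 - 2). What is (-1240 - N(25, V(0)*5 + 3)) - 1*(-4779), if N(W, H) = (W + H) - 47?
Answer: 3558 - 25*I*sqrt(2) ≈ 3558.0 - 35.355*I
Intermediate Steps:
V(B) = 5*sqrt(-2 - B**2)
N(W, H) = -47 + H + W (N(W, H) = (H + W) - 47 = -47 + H + W)
(-1240 - N(25, V(0)*5 + 3)) - 1*(-4779) = (-1240 - (-47 + ((5*sqrt(-2 - 1*0**2))*5 + 3) + 25)) - 1*(-4779) = (-1240 - (-47 + ((5*sqrt(-2 - 1*0))*5 + 3) + 25)) + 4779 = (-1240 - (-47 + ((5*sqrt(-2 + 0))*5 + 3) + 25)) + 4779 = (-1240 - (-47 + ((5*sqrt(-2))*5 + 3) + 25)) + 4779 = (-1240 - (-47 + ((5*(I*sqrt(2)))*5 + 3) + 25)) + 4779 = (-1240 - (-47 + ((5*I*sqrt(2))*5 + 3) + 25)) + 4779 = (-1240 - (-47 + (25*I*sqrt(2) + 3) + 25)) + 4779 = (-1240 - (-47 + (3 + 25*I*sqrt(2)) + 25)) + 4779 = (-1240 - (-19 + 25*I*sqrt(2))) + 4779 = (-1240 + (19 - 25*I*sqrt(2))) + 4779 = (-1221 - 25*I*sqrt(2)) + 4779 = 3558 - 25*I*sqrt(2)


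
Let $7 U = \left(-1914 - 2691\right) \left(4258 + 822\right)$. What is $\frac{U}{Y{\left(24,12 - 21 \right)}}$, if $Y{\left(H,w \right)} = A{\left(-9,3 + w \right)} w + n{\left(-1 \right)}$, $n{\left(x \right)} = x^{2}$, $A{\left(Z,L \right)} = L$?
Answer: $- \frac{4678680}{77} \approx -60762.0$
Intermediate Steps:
$U = - \frac{23393400}{7}$ ($U = \frac{\left(-1914 - 2691\right) \left(4258 + 822\right)}{7} = \frac{\left(-4605\right) 5080}{7} = \frac{1}{7} \left(-23393400\right) = - \frac{23393400}{7} \approx -3.3419 \cdot 10^{6}$)
$Y{\left(H,w \right)} = 1 + w \left(3 + w\right)$ ($Y{\left(H,w \right)} = \left(3 + w\right) w + \left(-1\right)^{2} = w \left(3 + w\right) + 1 = 1 + w \left(3 + w\right)$)
$\frac{U}{Y{\left(24,12 - 21 \right)}} = - \frac{23393400}{7 \left(1 + \left(12 - 21\right) \left(3 + \left(12 - 21\right)\right)\right)} = - \frac{23393400}{7 \left(1 - 9 \left(3 - 9\right)\right)} = - \frac{23393400}{7 \left(1 - -54\right)} = - \frac{23393400}{7 \left(1 + 54\right)} = - \frac{23393400}{7 \cdot 55} = \left(- \frac{23393400}{7}\right) \frac{1}{55} = - \frac{4678680}{77}$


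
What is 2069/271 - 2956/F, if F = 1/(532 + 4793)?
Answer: -4265727631/271 ≈ -1.5741e+7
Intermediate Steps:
F = 1/5325 ≈ 0.00018779
2069/271 - 2956/F = 2069/271 - 2956/1/5325 = 2069*(1/271) - 2956*5325 = 2069/271 - 15740700 = -4265727631/271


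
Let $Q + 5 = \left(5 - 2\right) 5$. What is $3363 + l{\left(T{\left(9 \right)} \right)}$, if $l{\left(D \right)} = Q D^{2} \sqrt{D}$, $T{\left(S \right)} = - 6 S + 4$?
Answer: $3363 + 125000 i \sqrt{2} \approx 3363.0 + 1.7678 \cdot 10^{5} i$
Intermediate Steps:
$T{\left(S \right)} = 4 - 6 S$
$Q = 10$ ($Q = -5 + \left(5 - 2\right) 5 = -5 + 3 \cdot 5 = -5 + 15 = 10$)
$l{\left(D \right)} = 10 D^{\frac{5}{2}}$ ($l{\left(D \right)} = 10 D^{2} \sqrt{D} = 10 D^{\frac{5}{2}}$)
$3363 + l{\left(T{\left(9 \right)} \right)} = 3363 + 10 \left(4 - 54\right)^{\frac{5}{2}} = 3363 + 10 \left(-50\right)^{\frac{5}{2}} = 3363 + 10 \cdot 12500 i \sqrt{2} = 3363 + 125000 i \sqrt{2}$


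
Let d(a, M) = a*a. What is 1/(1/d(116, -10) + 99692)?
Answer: 13456/1341455553 ≈ 1.0031e-5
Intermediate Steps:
d(a, M) = a**2
1/(1/d(116, -10) + 99692) = 1/(1/(116**2) + 99692) = 1/(1/13456 + 99692) = 1/(1341455553/13456) = 13456/1341455553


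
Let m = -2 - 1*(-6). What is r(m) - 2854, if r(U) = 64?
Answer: -2790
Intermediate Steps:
m = 4 (m = -2 + 6 = 4)
r(m) - 2854 = 64 - 2854 = -2790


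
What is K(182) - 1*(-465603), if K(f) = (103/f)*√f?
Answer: 465603 + 103*√182/182 ≈ 4.6561e+5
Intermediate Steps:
K(f) = 103/√f
K(182) - 1*(-465603) = 103/√182 - 1*(-465603) = 103*(√182/182) + 465603 = 103*√182/182 + 465603 = 465603 + 103*√182/182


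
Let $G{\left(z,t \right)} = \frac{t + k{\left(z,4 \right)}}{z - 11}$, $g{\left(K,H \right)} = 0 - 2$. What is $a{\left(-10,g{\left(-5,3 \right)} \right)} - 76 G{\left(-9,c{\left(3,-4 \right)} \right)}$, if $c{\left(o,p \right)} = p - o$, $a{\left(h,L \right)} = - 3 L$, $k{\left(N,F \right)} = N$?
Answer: $- \frac{274}{5} \approx -54.8$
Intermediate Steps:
$g{\left(K,H \right)} = -2$ ($g{\left(K,H \right)} = 0 - 2 = -2$)
$G{\left(z,t \right)} = \frac{t + z}{-11 + z}$ ($G{\left(z,t \right)} = \frac{t + z}{z - 11} = \frac{t + z}{-11 + z}$)
$a{\left(-10,g{\left(-5,3 \right)} \right)} - 76 G{\left(-9,c{\left(3,-4 \right)} \right)} = \left(-3\right) \left(-2\right) - 76 \frac{\left(-4 - 3\right) - 9}{-11 - 9} = 6 - 76 \frac{\left(-4 - 3\right) - 9}{-20} = 6 - 76 \left(- \frac{-7 - 9}{20}\right) = 6 - 76 \left(\left(- \frac{1}{20}\right) \left(-16\right)\right) = 6 - \frac{304}{5} = - \frac{274}{5}$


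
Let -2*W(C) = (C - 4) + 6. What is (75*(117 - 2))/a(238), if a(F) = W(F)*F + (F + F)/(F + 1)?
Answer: -2061375/6825364 ≈ -0.30202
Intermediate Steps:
W(C) = -1 - C/2 (W(C) = -((C - 4) + 6)/2 = -((-4 + C) + 6)/2 = -(2 + C)/2 = -1 - C/2)
a(F) = F*(-1 - F/2) + 2*F/(1 + F) (a(F) = (-1 - F/2)*F + (F + F)/(F + 1) = F*(-1 - F/2) + (2*F)/(1 + F) = F*(-1 - F/2) + 2*F/(1 + F))
(75*(117 - 2))/a(238) = (75*(117 - 2))/(((1/2)*238*(2 - 1*238**2 - 3*238)/(1 + 238))) = (75*115)/(((1/2)*238*(2 - 1*56644 - 714)/239)) = 8625/(((1/2)*238*(1/239)*(2 - 56644 - 714))) = 8625/(((1/2)*238*(1/239)*(-57356))) = 8625/(-6825364/239) = 8625*(-239/6825364) = -2061375/6825364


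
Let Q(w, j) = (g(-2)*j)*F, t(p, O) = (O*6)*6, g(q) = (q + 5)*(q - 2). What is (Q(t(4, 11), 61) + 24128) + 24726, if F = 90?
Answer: -17026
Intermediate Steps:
g(q) = (-2 + q)*(5 + q) (g(q) = (5 + q)*(-2 + q) = (-2 + q)*(5 + q))
t(p, O) = 36*O (t(p, O) = (6*O)*6 = 36*O)
Q(w, j) = -1080*j (Q(w, j) = ((-10 + (-2)² + 3*(-2))*j)*90 = ((-10 + 4 - 6)*j)*90 = -12*j*90 = -1080*j)
(Q(t(4, 11), 61) + 24128) + 24726 = (-1080*61 + 24128) + 24726 = (-65880 + 24128) + 24726 = -41752 + 24726 = -17026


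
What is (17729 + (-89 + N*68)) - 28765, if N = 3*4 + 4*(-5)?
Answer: -11669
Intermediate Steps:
N = -8 (N = 12 - 20 = -8)
(17729 + (-89 + N*68)) - 28765 = (17729 + (-89 - 8*68)) - 28765 = (17729 + (-89 - 544)) - 28765 = (17729 - 633) - 28765 = 17096 - 28765 = -11669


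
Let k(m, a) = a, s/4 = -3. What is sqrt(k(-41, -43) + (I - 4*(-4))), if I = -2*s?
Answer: I*sqrt(3) ≈ 1.732*I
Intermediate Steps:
s = -12 (s = 4*(-3) = -12)
I = 24 (I = -2*(-12) = 24)
sqrt(k(-41, -43) + (I - 4*(-4))) = sqrt(-43 + (24 - 4*(-4))) = sqrt(-43 + (24 + 16)) = sqrt(-43 + 40) = sqrt(-3) = I*sqrt(3)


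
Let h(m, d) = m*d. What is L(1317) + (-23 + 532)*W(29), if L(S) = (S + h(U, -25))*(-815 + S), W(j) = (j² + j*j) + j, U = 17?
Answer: 1318683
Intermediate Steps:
h(m, d) = d*m
W(j) = j + 2*j² (W(j) = (j² + j²) + j = 2*j² + j = j + 2*j²)
L(S) = (-815 + S)*(-425 + S) (L(S) = (S - 25*17)*(-815 + S) = (S - 425)*(-815 + S) = (-425 + S)*(-815 + S) = (-815 + S)*(-425 + S))
L(1317) + (-23 + 532)*W(29) = (346375 + 1317² - 1240*1317) + (-23 + 532)*(29*(1 + 2*29)) = (346375 + 1734489 - 1633080) + 509*(29*(1 + 58)) = 447784 + 509*(29*59) = 447784 + 509*1711 = 447784 + 870899 = 1318683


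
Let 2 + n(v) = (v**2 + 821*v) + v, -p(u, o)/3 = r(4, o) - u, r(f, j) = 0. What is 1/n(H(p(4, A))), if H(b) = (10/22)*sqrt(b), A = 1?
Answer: -3509/12263662918 + 2735205*sqrt(3)/6131831459 ≈ 0.00077232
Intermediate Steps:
p(u, o) = 3*u (p(u, o) = -3*(0 - u) = -(-3)*u = 3*u)
H(b) = 5*sqrt(b)/11 (H(b) = (10*(1/22))*sqrt(b) = 5*sqrt(b)/11)
n(v) = -2 + v**2 + 822*v (n(v) = -2 + ((v**2 + 821*v) + v) = -2 + (v**2 + 822*v) = -2 + v**2 + 822*v)
1/n(H(p(4, A))) = 1/(-2 + (5*sqrt(3*4)/11)**2 + 822*(5*sqrt(3*4)/11)) = 1/(-2 + (5*sqrt(12)/11)**2 + 822*(5*sqrt(12)/11)) = 1/(-2 + (5*(2*sqrt(3))/11)**2 + 822*(5*(2*sqrt(3))/11)) = 1/(-2 + (10*sqrt(3)/11)**2 + 822*(10*sqrt(3)/11)) = 1/(-2 + 300/121 + 8220*sqrt(3)/11) = 1/(58/121 + 8220*sqrt(3)/11)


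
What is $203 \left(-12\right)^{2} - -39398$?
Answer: $68630$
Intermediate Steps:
$203 \left(-12\right)^{2} - -39398 = 203 \cdot 144 + 39398 = 29232 + 39398 = 68630$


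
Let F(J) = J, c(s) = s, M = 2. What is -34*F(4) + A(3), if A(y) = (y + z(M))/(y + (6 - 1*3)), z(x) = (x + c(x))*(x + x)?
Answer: -797/6 ≈ -132.83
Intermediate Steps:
z(x) = 4*x² (z(x) = (x + x)*(x + x) = (2*x)*(2*x) = 4*x²)
A(y) = (16 + y)/(3 + y) (A(y) = (y + 4*2²)/(y + (6 - 1*3)) = (y + 4*4)/(y + (6 - 3)) = (y + 16)/(y + 3) = (16 + y)/(3 + y))
-34*F(4) + A(3) = -34*4 + (16 + 3)/(3 + 3) = -136 + 19/6 = -797/6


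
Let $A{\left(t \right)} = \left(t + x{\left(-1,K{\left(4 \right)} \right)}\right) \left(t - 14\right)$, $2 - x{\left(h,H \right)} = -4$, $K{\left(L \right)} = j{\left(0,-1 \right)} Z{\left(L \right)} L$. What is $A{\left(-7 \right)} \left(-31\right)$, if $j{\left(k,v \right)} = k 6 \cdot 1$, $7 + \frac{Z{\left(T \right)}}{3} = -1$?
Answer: $-651$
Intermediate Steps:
$Z{\left(T \right)} = -24$ ($Z{\left(T \right)} = -21 + 3 \left(-1\right) = -21 - 3 = -24$)
$j{\left(k,v \right)} = 6 k$ ($j{\left(k,v \right)} = 6 k 1 = 6 k$)
$K{\left(L \right)} = 0$ ($K{\left(L \right)} = 6 \cdot 0 \left(-24\right) L = 0 \left(-24\right) L = 0 L = 0$)
$x{\left(h,H \right)} = 6$ ($x{\left(h,H \right)} = 2 - -4 = 2 + 4 = 6$)
$A{\left(t \right)} = \left(-14 + t\right) \left(6 + t\right)$ ($A{\left(t \right)} = \left(t + 6\right) \left(t - 14\right) = \left(6 + t\right) \left(-14 + t\right) = \left(-14 + t\right) \left(6 + t\right)$)
$A{\left(-7 \right)} \left(-31\right) = \left(-84 + \left(-7\right)^{2} - -56\right) \left(-31\right) = \left(-84 + 49 + 56\right) \left(-31\right) = 21 \left(-31\right) = -651$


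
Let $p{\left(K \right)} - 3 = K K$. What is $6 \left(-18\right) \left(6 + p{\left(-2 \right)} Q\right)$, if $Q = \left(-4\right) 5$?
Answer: $14472$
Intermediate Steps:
$p{\left(K \right)} = 3 + K^{2}$ ($p{\left(K \right)} = 3 + K K = 3 + K^{2}$)
$Q = -20$
$6 \left(-18\right) \left(6 + p{\left(-2 \right)} Q\right) = 6 \left(-18\right) \left(6 + \left(3 + \left(-2\right)^{2}\right) \left(-20\right)\right) = - 108 \left(6 + \left(3 + 4\right) \left(-20\right)\right) = - 108 \left(6 + 7 \left(-20\right)\right) = - 108 \left(6 - 140\right) = \left(-108\right) \left(-134\right) = 14472$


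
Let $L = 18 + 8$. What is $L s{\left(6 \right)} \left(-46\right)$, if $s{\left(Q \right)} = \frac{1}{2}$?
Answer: $-598$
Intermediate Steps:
$L = 26$
$s{\left(Q \right)} = \frac{1}{2}$
$L s{\left(6 \right)} \left(-46\right) = 26 \cdot \frac{1}{2} \left(-46\right) = 13 \left(-46\right) = -598$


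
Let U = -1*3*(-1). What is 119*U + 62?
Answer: 419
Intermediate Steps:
U = 3 (U = -3*(-1) = 3)
119*U + 62 = 119*3 + 62 = 357 + 62 = 419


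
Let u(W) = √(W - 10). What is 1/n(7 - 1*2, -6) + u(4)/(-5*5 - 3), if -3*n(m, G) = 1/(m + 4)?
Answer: -27 - I*√6/28 ≈ -27.0 - 0.087482*I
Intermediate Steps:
n(m, G) = -1/(3*(4 + m)) (n(m, G) = -1/(3*(m + 4)) = -1/(3*(4 + m)))
u(W) = √(-10 + W)
1/n(7 - 1*2, -6) + u(4)/(-5*5 - 3) = 1/(-1/(12 + 3*(7 - 1*2))) + √(-10 + 4)/(-5*5 - 3) = 1/(-1/(12 + 3*(7 - 2))) + √(-6)/(-25 - 3) = 1/(-1/(12 + 3*5)) + (I*√6)/(-28) = 1/(-1/(12 + 15)) + (I*√6)*(-1/28) = 1/(-1/27) - I*√6/28 = -27 - I*√6/28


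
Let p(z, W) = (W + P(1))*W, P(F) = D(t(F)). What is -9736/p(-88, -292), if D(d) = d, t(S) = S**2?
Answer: -2434/21243 ≈ -0.11458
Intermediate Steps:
P(F) = F**2
p(z, W) = W*(1 + W) (p(z, W) = (W + 1**2)*W = (W + 1)*W = (1 + W)*W = W*(1 + W))
-9736/p(-88, -292) = -9736*(-1/(292*(1 - 292))) = -9736/((-292*(-291))) = -9736/84972 = -9736*1/84972 = -2434/21243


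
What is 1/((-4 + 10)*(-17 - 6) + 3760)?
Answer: 1/3622 ≈ 0.00027609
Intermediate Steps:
1/((-4 + 10)*(-17 - 6) + 3760) = 1/(6*(-23) + 3760) = 1/(-138 + 3760) = 1/3622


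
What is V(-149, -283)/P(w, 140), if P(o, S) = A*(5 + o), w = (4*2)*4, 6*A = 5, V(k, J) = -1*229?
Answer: -1374/185 ≈ -7.4270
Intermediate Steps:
V(k, J) = -229
A = ⅚ (A = (⅙)*5 = ⅚ ≈ 0.83333)
w = 32 (w = 8*4 = 32)
P(o, S) = 25/6 + 5*o/6 (P(o, S) = 5*(5 + o)/6 = 25/6 + 5*o/6)
V(-149, -283)/P(w, 140) = -229/(25/6 + (⅚)*32) = -229/(25/6 + 80/3) = -229/185/6 = -229*6/185 = -1374/185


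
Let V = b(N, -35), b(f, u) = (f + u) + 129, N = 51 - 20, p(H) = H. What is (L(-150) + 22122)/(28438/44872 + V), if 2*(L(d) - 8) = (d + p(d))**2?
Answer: 1506128680/2818719 ≈ 534.33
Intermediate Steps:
N = 31
b(f, u) = 129 + f + u
L(d) = 8 + 2*d**2 (L(d) = 8 + (d + d)**2/2 = 8 + (2*d)**2/2 = 8 + (4*d**2)/2 = 8 + 2*d**2)
V = 125 (V = 129 + 31 - 35 = 125)
(L(-150) + 22122)/(28438/44872 + V) = ((8 + 2*(-150)**2) + 22122)/(28438/44872 + 125) = ((8 + 2*22500) + 22122)/(28438*(1/44872) + 125) = ((8 + 45000) + 22122)/(14219/22436 + 125) = (45008 + 22122)/(2818719/22436) = 67130*(22436/2818719) = 1506128680/2818719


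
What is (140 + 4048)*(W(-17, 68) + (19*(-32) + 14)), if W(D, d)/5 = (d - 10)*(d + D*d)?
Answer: -1323885432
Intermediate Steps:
W(D, d) = 5*(-10 + d)*(d + D*d) (W(D, d) = 5*((d - 10)*(d + D*d)) = 5*((-10 + d)*(d + D*d)) = 5*(-10 + d)*(d + D*d))
(140 + 4048)*(W(-17, 68) + (19*(-32) + 14)) = (140 + 4048)*(5*68*(-10 + 68 - 10*(-17) - 17*68) + (19*(-32) + 14)) = 4188*(5*68*(-10 + 68 + 170 - 1156) + (-608 + 14)) = 4188*(5*68*(-928) - 594) = 4188*(-315520 - 594) = 4188*(-316114) = -1323885432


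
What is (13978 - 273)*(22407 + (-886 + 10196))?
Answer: 434681485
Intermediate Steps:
(13978 - 273)*(22407 + (-886 + 10196)) = 13705*(22407 + 9310) = 13705*31717 = 434681485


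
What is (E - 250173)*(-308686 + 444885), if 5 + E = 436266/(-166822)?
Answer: -2842175574818909/83411 ≈ -3.4074e+10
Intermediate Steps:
E = -635188/83411 (E = -5 + 436266/(-166822) = -5 + 436266*(-1/166822) = -5 - 218133/83411 = -635188/83411 ≈ -7.6152)
(E - 250173)*(-308686 + 444885) = (-635188/83411 - 250173)*(-308686 + 444885) = -20867815291/83411*136199 = -2842175574818909/83411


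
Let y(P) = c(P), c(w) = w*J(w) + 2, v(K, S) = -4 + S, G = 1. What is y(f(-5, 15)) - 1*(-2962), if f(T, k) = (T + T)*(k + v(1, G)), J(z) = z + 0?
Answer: 17364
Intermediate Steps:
J(z) = z
c(w) = 2 + w² (c(w) = w*w + 2 = w² + 2 = 2 + w²)
f(T, k) = 2*T*(-3 + k) (f(T, k) = (T + T)*(k + (-4 + 1)) = (2*T)*(k - 3) = (2*T)*(-3 + k) = 2*T*(-3 + k))
y(P) = 2 + P²
y(f(-5, 15)) - 1*(-2962) = (2 + (2*(-5)*(-3 + 15))²) - 1*(-2962) = (2 + (2*(-5)*12)²) + 2962 = (2 + (-120)²) + 2962 = (2 + 14400) + 2962 = 14402 + 2962 = 17364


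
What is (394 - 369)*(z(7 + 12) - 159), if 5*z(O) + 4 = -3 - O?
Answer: -4105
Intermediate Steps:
z(O) = -7/5 - O/5 (z(O) = -⅘ + (-3 - O)/5 = -⅘ + (-⅗ - O/5) = -7/5 - O/5)
(394 - 369)*(z(7 + 12) - 159) = (394 - 369)*((-7/5 - (7 + 12)/5) - 159) = 25*((-7/5 - ⅕*19) - 159) = 25*((-7/5 - 19/5) - 159) = 25*(-26/5 - 159) = 25*(-821/5) = -4105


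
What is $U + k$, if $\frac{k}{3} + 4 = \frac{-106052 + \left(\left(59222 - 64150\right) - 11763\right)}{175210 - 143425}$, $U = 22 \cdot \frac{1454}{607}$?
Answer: $\frac{187233879}{6431165} \approx 29.114$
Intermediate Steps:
$U = \frac{31988}{607}$ ($U = 22 \cdot 1454 \cdot \frac{1}{607} = 22 \cdot \frac{1454}{607} = \frac{31988}{607} \approx 52.698$)
$k = - \frac{249883}{10595}$ ($k = -12 + 3 \frac{-106052 + \left(\left(59222 - 64150\right) - 11763\right)}{175210 - 143425} = -12 + 3 \frac{-106052 - 16691}{31785} = -12 + 3 \left(-106052 - 16691\right) \frac{1}{31785} = -12 + 3 \left(\left(-122743\right) \frac{1}{31785}\right) = -12 + 3 \left(- \frac{122743}{31785}\right) = -12 - \frac{122743}{10595} = - \frac{249883}{10595} \approx -23.585$)
$U + k = \frac{31988}{607} - \frac{249883}{10595} = \frac{187233879}{6431165}$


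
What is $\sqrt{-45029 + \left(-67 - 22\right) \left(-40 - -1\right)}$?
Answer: $i \sqrt{41558} \approx 203.86 i$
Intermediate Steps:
$\sqrt{-45029 + \left(-67 - 22\right) \left(-40 - -1\right)} = \sqrt{-45029 - 89 \left(-40 + 1\right)} = \sqrt{-45029 - -3471} = \sqrt{-45029 + 3471} = \sqrt{-41558} = i \sqrt{41558}$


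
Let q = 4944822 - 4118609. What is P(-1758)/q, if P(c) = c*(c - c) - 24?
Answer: -24/826213 ≈ -2.9048e-5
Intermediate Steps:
P(c) = -24 (P(c) = c*0 - 24 = 0 - 24 = -24)
q = 826213
P(-1758)/q = -24/826213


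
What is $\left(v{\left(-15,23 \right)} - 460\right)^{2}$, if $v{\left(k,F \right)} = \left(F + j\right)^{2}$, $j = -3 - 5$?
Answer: $55225$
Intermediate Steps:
$j = -8$
$v{\left(k,F \right)} = \left(-8 + F\right)^{2}$ ($v{\left(k,F \right)} = \left(F - 8\right)^{2} = \left(-8 + F\right)^{2}$)
$\left(v{\left(-15,23 \right)} - 460\right)^{2} = \left(\left(-8 + 23\right)^{2} - 460\right)^{2} = \left(15^{2} - 460\right)^{2} = \left(225 - 460\right)^{2} = \left(-235\right)^{2} = 55225$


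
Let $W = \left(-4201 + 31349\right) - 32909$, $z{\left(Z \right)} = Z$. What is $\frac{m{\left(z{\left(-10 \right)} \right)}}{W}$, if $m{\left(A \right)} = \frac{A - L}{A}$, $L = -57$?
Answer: $\frac{47}{57610} \approx 0.00081583$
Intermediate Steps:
$m{\left(A \right)} = \frac{57 + A}{A}$ ($m{\left(A \right)} = \frac{A - -57}{A} = \frac{A + 57}{A} = \frac{57 + A}{A}$)
$W = -5761$ ($W = 27148 - 32909 = -5761$)
$\frac{m{\left(z{\left(-10 \right)} \right)}}{W} = \frac{\frac{1}{-10} \left(57 - 10\right)}{-5761} = \left(- \frac{1}{10}\right) 47 \left(- \frac{1}{5761}\right) = \left(- \frac{47}{10}\right) \left(- \frac{1}{5761}\right) = \frac{47}{57610}$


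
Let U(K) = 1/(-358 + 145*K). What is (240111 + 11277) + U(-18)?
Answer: 746119583/2968 ≈ 2.5139e+5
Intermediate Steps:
(240111 + 11277) + U(-18) = (240111 + 11277) + 1/(-358 + 145*(-18)) = 251388 + 1/(-358 - 2610) = 251388 + 1/(-2968) = 251388 - 1/2968 = 746119583/2968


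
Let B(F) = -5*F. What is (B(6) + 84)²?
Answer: 2916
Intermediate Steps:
(B(6) + 84)² = (-5*6 + 84)² = (-30 + 84)² = 54² = 2916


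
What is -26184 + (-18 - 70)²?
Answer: -18440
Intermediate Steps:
-26184 + (-18 - 70)² = -26184 + (-88)² = -26184 + 7744 = -18440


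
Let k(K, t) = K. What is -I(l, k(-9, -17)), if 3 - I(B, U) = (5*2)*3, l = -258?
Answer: 27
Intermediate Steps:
I(B, U) = -27 (I(B, U) = 3 - 5*2*3 = 3 - 10*3 = 3 - 1*30 = 3 - 30 = -27)
-I(l, k(-9, -17)) = -1*(-27) = 27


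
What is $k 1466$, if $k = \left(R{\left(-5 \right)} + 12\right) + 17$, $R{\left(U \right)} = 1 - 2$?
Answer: $41048$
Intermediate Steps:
$R{\left(U \right)} = -1$ ($R{\left(U \right)} = 1 - 2 = -1$)
$k = 28$ ($k = \left(-1 + 12\right) + 17 = 11 + 17 = 28$)
$k 1466 = 28 \cdot 1466 = 41048$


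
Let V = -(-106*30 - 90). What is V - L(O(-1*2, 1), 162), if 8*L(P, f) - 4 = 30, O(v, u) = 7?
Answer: 13063/4 ≈ 3265.8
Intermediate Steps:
L(P, f) = 17/4 (L(P, f) = 1/2 + (1/8)*30 = 1/2 + 15/4 = 17/4)
V = 3270 (V = -(-3180 - 90) = -1*(-3270) = 3270)
V - L(O(-1*2, 1), 162) = 3270 - 1*17/4 = 3270 - 17/4 = 13063/4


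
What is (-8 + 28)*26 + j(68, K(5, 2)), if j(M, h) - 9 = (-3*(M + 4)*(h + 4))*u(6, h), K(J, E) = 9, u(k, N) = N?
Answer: -24743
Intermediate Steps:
j(M, h) = 9 - 3*h*(4 + M)*(4 + h) (j(M, h) = 9 + (-3*(M + 4)*(h + 4))*h = 9 + (-3*(4 + M)*(4 + h))*h = 9 - 3*h*(4 + M)*(4 + h))
(-8 + 28)*26 + j(68, K(5, 2)) = (-8 + 28)*26 + (9 - 48*9 - 12*9**2 - 12*68*9 - 3*68*9**2) = 20*26 + (9 - 432 - 12*81 - 7344 - 3*68*81) = 520 + (9 - 432 - 972 - 7344 - 16524) = 520 - 25263 = -24743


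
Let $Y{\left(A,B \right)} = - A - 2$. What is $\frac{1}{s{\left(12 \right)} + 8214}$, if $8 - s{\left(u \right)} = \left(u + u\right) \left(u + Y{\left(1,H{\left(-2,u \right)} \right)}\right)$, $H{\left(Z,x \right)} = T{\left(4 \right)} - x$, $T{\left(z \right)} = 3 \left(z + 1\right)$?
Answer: $\frac{1}{8006} \approx 0.00012491$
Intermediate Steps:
$T{\left(z \right)} = 3 + 3 z$ ($T{\left(z \right)} = 3 \left(1 + z\right) = 3 + 3 z$)
$H{\left(Z,x \right)} = 15 - x$ ($H{\left(Z,x \right)} = \left(3 + 3 \cdot 4\right) - x = \left(3 + 12\right) - x = 15 - x$)
$Y{\left(A,B \right)} = -2 - A$
$s{\left(u \right)} = 8 - 2 u \left(-3 + u\right)$ ($s{\left(u \right)} = 8 - \left(u + u\right) \left(u - 3\right) = 8 - 2 u \left(u - 3\right) = 8 - 2 u \left(-3 + u\right)$)
$\frac{1}{s{\left(12 \right)} + 8214} = \frac{1}{\left(8 - 2 \cdot 12^{2} + 6 \cdot 12\right) + 8214} = \frac{1}{\left(8 - 288 + 72\right) + 8214} = \frac{1}{-208 + 8214} = \frac{1}{8006}$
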